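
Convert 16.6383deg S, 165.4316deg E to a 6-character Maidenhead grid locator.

RH23ri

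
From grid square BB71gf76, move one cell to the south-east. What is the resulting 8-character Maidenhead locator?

Longitude extended square 7; +1 → 8.
Latitude extended square 6; −1 → 5.

BB71gf85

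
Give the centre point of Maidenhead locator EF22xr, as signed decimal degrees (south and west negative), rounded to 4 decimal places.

-37.2708, -94.0417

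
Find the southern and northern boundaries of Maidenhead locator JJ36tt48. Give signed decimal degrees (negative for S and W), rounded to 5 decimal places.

6.82500, 6.82917

Field J=9, J=9: +9·20° lon, +9·10° lat → SW at lon 0°, lat 0°.
Square 3, 6: +3·2° lon, +6·1° lat → SW at lon 6°, lat 6°.
Subsquare t=19, t=19: +19·0.0833333° lon, +19·0.0416667° lat → SW at lon 7.58333°, lat 6.79167°.
Extended square 4, 8: +4·0.00833333° lon, +8·0.00416667° lat → SW at lon 7.61667°, lat 6.825°.
Cell spans 0.00833333° lon × 0.00416667° lat.
south 6.82500, north 6.82917.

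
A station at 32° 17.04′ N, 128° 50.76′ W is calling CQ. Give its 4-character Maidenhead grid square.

Shift to the Maidenhead origin (180°W, 90°S): lon 51.15, lat 122.28.
Field (20°×10°, letters A–R): lon ⌊51.15/20⌋ = 2 → C; lat ⌊122.28/10⌋ = 12 → M.
Square (2°×1°, digits 0–9): lon ⌊11.15/2⌋ = 5; lat ⌊2.28/1⌋ = 2.

CM52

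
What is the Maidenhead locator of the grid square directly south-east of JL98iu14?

JL98iu23

Longitude extended square 1; +1 → 2.
Latitude extended square 4; −1 → 3.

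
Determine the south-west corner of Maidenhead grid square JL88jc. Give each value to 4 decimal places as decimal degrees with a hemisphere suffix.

28.0833° N, 16.7500° E

Field J=9, L=11: +9·20° lon, +11·10° lat → SW at lon 0°, lat 20°.
Square 8, 8: +8·2° lon, +8·1° lat → SW at lon 16°, lat 28°.
Subsquare j=9, c=2: +9·0.0833333° lon, +2·0.0416667° lat → SW at lon 16.75°, lat 28.0833°.
latitude 28.0833° N, longitude 16.7500° E.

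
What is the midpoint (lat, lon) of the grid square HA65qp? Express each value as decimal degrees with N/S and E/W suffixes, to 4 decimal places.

Field H=7, A=0: +7·20° lon, +0·10° lat → SW at lon -40°, lat -90°.
Square 6, 5: +6·2° lon, +5·1° lat → SW at lon -28°, lat -85°.
Subsquare q=16, p=15: +16·0.0833333° lon, +15·0.0416667° lat → SW at lon -26.6667°, lat -84.375°.
Cell spans 0.0833333° lon × 0.0416667° lat. Centre is SW corner plus half of each.
latitude 84.3542° S, longitude 26.6250° W.

84.3542° S, 26.6250° W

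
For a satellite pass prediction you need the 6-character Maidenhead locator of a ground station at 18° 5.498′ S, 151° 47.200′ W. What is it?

BH41cv

Offset from 180°W / 90°S: lon 28.2133°, lat 71.9084°.
Field: 28.2133/20 → 1 → B, 71.9084/10 → 7 → H; chars BH.
Square: 8.2133/2 → 4, 1.9084/1 → 1; chars 41.
Subsquare: 0.2133/0.0833333 → 2 → c, 0.9084/0.0416667 → 21 → v; chars cv.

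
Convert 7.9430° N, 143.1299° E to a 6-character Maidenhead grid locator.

Offset from 180°W / 90°S: lon 323.1299°, lat 97.9430°.
Field: 323.1299/20 → 16 → Q, 97.9430/10 → 9 → J; chars QJ.
Square: 3.1299/2 → 1, 7.9430/1 → 7; chars 17.
Subsquare: 1.1299/0.0833333 → 13 → n, 0.9430/0.0416667 → 22 → w; chars nw.

QJ17nw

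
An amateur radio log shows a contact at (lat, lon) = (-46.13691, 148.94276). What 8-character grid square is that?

QE43lu37

Add 180° to longitude and 90° to latitude: 328.94276, 43.86309.
Field: 328.94276/20 → 16 → Q, 43.86309/10 → 4 → E; chars QE.
Square: 8.94276/2 → 4, 3.86309/1 → 3; chars 43.
Subsquare: 0.94276/0.0833333 → 11 → l, 0.86309/0.0416667 → 20 → u; chars lu.
Extended square: 0.02609/0.00833333 → 3, 0.02976/0.00416667 → 7; chars 37.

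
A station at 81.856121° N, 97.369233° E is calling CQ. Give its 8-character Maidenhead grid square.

NR81qu45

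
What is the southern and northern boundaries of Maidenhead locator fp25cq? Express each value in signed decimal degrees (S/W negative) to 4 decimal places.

65.6667, 65.7083

Field F=5, P=15: +5·20° lon, +15·10° lat → SW at lon -80°, lat 60°.
Square 2, 5: +2·2° lon, +5·1° lat → SW at lon -76°, lat 65°.
Subsquare c=2, q=16: +2·0.0833333° lon, +16·0.0416667° lat → SW at lon -75.8333°, lat 65.6667°.
Cell spans 0.0833333° lon × 0.0416667° lat.
south 65.6667, north 65.7083.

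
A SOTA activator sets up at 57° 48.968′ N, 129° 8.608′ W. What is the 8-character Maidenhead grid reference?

CO57kt25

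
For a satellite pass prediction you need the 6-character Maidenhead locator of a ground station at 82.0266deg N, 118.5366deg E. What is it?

OR92ga

Offset from 180°W / 90°S: lon 298.5366°, lat 172.0266°.
Field: 298.5366/20 → 14 → O, 172.0266/10 → 17 → R; chars OR.
Square: 18.5366/2 → 9, 2.0266/1 → 2; chars 92.
Subsquare: 0.5366/0.0833333 → 6 → g, 0.0266/0.0416667 → 0 → a; chars ga.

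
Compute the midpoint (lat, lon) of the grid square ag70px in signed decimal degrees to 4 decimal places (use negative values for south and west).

-29.0208, -164.7083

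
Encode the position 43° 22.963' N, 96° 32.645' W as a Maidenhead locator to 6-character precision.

EN13rj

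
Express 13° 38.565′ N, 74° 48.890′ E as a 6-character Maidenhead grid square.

Offset from 180°W / 90°S: lon 254.8148°, lat 103.6428°.
Field: lon ⌊254.8148/20⌋ = 12 → M; lat ⌊103.6428/10⌋ = 10 → K.
Square: lon ⌊14.8148/2⌋ = 7; lat ⌊3.6428/1⌋ = 3.
Subsquare: lon ⌊0.8148/0.0833333⌋ = 9 → j; lat ⌊0.6428/0.0416667⌋ = 15 → p.

MK73jp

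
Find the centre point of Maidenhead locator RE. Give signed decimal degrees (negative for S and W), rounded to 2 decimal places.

-45.00, 170.00

Field R=17, E=4: +17·20° lon, +4·10° lat → SW at lon 160°, lat -50°.
Cell spans 20° lon × 10° lat. Centre is SW corner plus half of each.
latitude -45.00, longitude 170.00.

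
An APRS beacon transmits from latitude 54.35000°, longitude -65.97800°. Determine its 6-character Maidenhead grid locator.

Offset from 180°W / 90°S: lon 114.0220°, lat 144.3500°.
Field (20°×10°, letters A–R): lon ⌊114.0220/20⌋ = 5 → F; lat ⌊144.3500/10⌋ = 14 → O.
Square (2°×1°, digits 0–9): lon ⌊14.0220/2⌋ = 7; lat ⌊4.3500/1⌋ = 4.
Subsquare (5′×2.5′, letters a–x): lon ⌊0.0220/0.0833333⌋ = 0 → a; lat ⌊0.3500/0.0416667⌋ = 8 → i.

FO74ai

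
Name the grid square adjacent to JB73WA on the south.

JB72wx

Latitude subsquare a = 0; −1 → -1, wraps to 23 = x, carry into square.
Latitude square 3; −1 → 2.
The longitude characters are unchanged.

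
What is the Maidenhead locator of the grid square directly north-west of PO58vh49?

Longitude extended square 4; −1 → 3.
Latitude extended square 9; +1 → 10, wraps to 0, carry into subsquare.
Latitude subsquare h = 7; +1 → 8 = i.

PO58vi30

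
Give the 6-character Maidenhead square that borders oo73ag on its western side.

OO63xg

Longitude subsquare a = 0; −1 → -1, wraps to 23 = x, carry into square.
Longitude square 7; −1 → 6.
The latitude characters are unchanged.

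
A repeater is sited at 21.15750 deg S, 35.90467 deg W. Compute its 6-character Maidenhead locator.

HG28bu

Offset from 180°W / 90°S: lon 144.0953°, lat 68.8425°.
Field: lon ⌊144.0953/20⌋ = 7 → H; lat ⌊68.8425/10⌋ = 6 → G.
Square: lon ⌊4.0953/2⌋ = 2; lat ⌊8.8425/1⌋ = 8.
Subsquare: lon ⌊0.0953/0.0833333⌋ = 1 → b; lat ⌊0.8425/0.0416667⌋ = 20 → u.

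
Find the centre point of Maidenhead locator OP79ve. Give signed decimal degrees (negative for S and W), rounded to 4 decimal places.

69.1875, 115.7917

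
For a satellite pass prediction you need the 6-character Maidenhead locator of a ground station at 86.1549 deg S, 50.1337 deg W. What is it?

GA43wu

Offset from 180°W / 90°S: lon 129.8663°, lat 3.8451°.
Field (20°×10°, letters A–R): lon ⌊129.8663/20⌋ = 6 → G; lat ⌊3.8451/10⌋ = 0 → A.
Square (2°×1°, digits 0–9): lon ⌊9.8663/2⌋ = 4; lat ⌊3.8451/1⌋ = 3.
Subsquare (5′×2.5′, letters a–x): lon ⌊1.8663/0.0833333⌋ = 22 → w; lat ⌊0.8451/0.0416667⌋ = 20 → u.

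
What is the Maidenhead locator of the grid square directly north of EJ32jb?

EJ32jc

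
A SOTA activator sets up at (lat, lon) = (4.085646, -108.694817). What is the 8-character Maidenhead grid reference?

Offset from 180°W / 90°S: lon 71.30518°, lat 94.08565°.
Field: lon ⌊71.30518/20⌋ = 3 → D; lat ⌊94.08565/10⌋ = 9 → J.
Square: lon ⌊11.30518/2⌋ = 5; lat ⌊4.08565/1⌋ = 4.
Subsquare: lon ⌊1.30518/0.0833333⌋ = 15 → p; lat ⌊0.08565/0.0416667⌋ = 2 → c.
Extended square: lon ⌊0.05518/0.00833333⌋ = 6; lat ⌊0.00231/0.00416667⌋ = 0.

DJ54pc60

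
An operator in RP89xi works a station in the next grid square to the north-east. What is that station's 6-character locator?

Longitude subsquare x = 23; +1 → 24, wraps to 0 = a, carry into square.
Longitude square 8; +1 → 9.
Latitude subsquare i = 8; +1 → 9 = j.

RP99aj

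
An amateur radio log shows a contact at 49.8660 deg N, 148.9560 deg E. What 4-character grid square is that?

Offset from 180°W / 90°S: lon 328.96°, lat 139.87°.
Field (20°×10°, letters A–R): lon ⌊328.96/20⌋ = 16 → Q; lat ⌊139.87/10⌋ = 13 → N.
Square (2°×1°, digits 0–9): lon ⌊8.96/2⌋ = 4; lat ⌊9.87/1⌋ = 9.

QN49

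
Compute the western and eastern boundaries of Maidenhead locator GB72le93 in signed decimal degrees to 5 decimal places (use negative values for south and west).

Field G=6, B=1: +6·20° lon, +1·10° lat → SW at lon -60°, lat -80°.
Square 7, 2: +7·2° lon, +2·1° lat → SW at lon -46°, lat -78°.
Subsquare l=11, e=4: +11·0.0833333° lon, +4·0.0416667° lat → SW at lon -45.0833°, lat -77.8333°.
Extended square 9, 3: +9·0.00833333° lon, +3·0.00416667° lat → SW at lon -45.0083°, lat -77.8208°.
Cell spans 0.00833333° lon × 0.00416667° lat.
west -45.00833, east -45.00000.

-45.00833, -45.00000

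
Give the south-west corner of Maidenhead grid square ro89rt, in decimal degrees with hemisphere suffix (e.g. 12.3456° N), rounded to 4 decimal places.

Field R=17, O=14: +17·20° lon, +14·10° lat → SW at lon 160°, lat 50°.
Square 8, 9: +8·2° lon, +9·1° lat → SW at lon 176°, lat 59°.
Subsquare r=17, t=19: +17·0.0833333° lon, +19·0.0416667° lat → SW at lon 177.417°, lat 59.7917°.
latitude 59.7917° N, longitude 177.4167° E.

59.7917° N, 177.4167° E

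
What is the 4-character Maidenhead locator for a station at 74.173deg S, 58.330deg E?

Offset from 180°W / 90°S: lon 238.33°, lat 15.83°.
Field: 238.33/20 → 11 → L, 15.83/10 → 1 → B; chars LB.
Square: 18.33/2 → 9, 5.83/1 → 5; chars 95.

LB95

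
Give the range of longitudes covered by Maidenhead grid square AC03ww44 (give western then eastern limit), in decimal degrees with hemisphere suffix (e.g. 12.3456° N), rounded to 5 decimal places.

Field A=0, C=2: +0·20° lon, +2·10° lat → SW at lon -180°, lat -70°.
Square 0, 3: +0·2° lon, +3·1° lat → SW at lon -180°, lat -67°.
Subsquare w=22, w=22: +22·0.0833333° lon, +22·0.0416667° lat → SW at lon -178.167°, lat -66.0833°.
Extended square 4, 4: +4·0.00833333° lon, +4·0.00416667° lat → SW at lon -178.133°, lat -66.0667°.
Cell spans 0.00833333° lon × 0.00416667° lat.
west 178.13333° W, east 178.12500° W.

178.13333° W, 178.12500° W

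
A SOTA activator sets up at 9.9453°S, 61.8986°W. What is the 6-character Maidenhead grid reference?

Offset from 180°W / 90°S: lon 118.1014°, lat 80.0547°.
Field: 118.1014/20 → 5 → F, 80.0547/10 → 8 → I; chars FI.
Square: 18.1014/2 → 9, 0.0547/1 → 0; chars 90.
Subsquare: 0.1014/0.0833333 → 1 → b, 0.0547/0.0416667 → 1 → b; chars bb.

FI90bb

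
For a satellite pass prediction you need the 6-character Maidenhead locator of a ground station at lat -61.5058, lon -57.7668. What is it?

GC18cl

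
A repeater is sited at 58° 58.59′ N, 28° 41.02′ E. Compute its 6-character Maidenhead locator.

KO48ix

Add 180° to longitude and 90° to latitude: 208.6837, 148.9765.
Field: 208.6837/20 → 10 → K, 148.9765/10 → 14 → O; chars KO.
Square: 8.6837/2 → 4, 8.9765/1 → 8; chars 48.
Subsquare: 0.6837/0.0833333 → 8 → i, 0.9765/0.0416667 → 23 → x; chars ix.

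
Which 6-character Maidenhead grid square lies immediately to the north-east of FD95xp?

GD05aq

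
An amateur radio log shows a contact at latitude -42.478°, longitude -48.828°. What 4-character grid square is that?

Shift to the Maidenhead origin (180°W, 90°S): lon 131.17, lat 47.52.
Field: lon ⌊131.17/20⌋ = 6 → G; lat ⌊47.52/10⌋ = 4 → E.
Square: lon ⌊11.17/2⌋ = 5; lat ⌊7.52/1⌋ = 7.

GE57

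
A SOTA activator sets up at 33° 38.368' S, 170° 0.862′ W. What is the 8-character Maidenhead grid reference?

AF46xi86

Offset from 180°W / 90°S: lon 9.98563°, lat 56.36053°.
Field: 9.98563/20 → 0 → A, 56.36053/10 → 5 → F; chars AF.
Square: 9.98563/2 → 4, 6.36053/1 → 6; chars 46.
Subsquare: 1.98563/0.0833333 → 23 → x, 0.36053/0.0416667 → 8 → i; chars xi.
Extended square: 0.06897/0.00833333 → 8, 0.02720/0.00416667 → 6; chars 86.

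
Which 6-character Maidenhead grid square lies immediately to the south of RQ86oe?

Latitude subsquare e = 4; −1 → 3 = d.
The longitude characters are unchanged.

RQ86od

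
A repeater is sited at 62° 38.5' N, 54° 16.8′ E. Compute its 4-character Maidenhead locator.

LP72

Add 180° to longitude and 90° to latitude: 234.28, 152.64.
Field: lon ⌊234.28/20⌋ = 11 → L; lat ⌊152.64/10⌋ = 15 → P.
Square: lon ⌊14.28/2⌋ = 7; lat ⌊2.64/1⌋ = 2.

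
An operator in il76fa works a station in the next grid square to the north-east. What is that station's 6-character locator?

IL76gb

Longitude subsquare f = 5; +1 → 6 = g.
Latitude subsquare a = 0; +1 → 1 = b.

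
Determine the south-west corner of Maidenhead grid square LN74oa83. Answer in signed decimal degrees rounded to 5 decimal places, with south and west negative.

44.01250, 55.23333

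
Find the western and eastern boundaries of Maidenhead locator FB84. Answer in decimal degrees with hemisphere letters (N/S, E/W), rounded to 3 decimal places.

Field F=5, B=1: +5·20° lon, +1·10° lat → SW at lon -80°, lat -80°.
Square 8, 4: +8·2° lon, +4·1° lat → SW at lon -64°, lat -76°.
Cell spans 2° lon × 1° lat.
west 64.000° W, east 62.000° W.

64.000° W, 62.000° W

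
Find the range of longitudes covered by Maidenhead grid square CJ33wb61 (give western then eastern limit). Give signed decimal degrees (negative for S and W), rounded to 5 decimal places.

-132.11667, -132.10833

Field C=2, J=9: +2·20° lon, +9·10° lat → SW at lon -140°, lat 0°.
Square 3, 3: +3·2° lon, +3·1° lat → SW at lon -134°, lat 3°.
Subsquare w=22, b=1: +22·0.0833333° lon, +1·0.0416667° lat → SW at lon -132.167°, lat 3.04167°.
Extended square 6, 1: +6·0.00833333° lon, +1·0.00416667° lat → SW at lon -132.117°, lat 3.04583°.
Cell spans 0.00833333° lon × 0.00416667° lat.
west -132.11667, east -132.10833.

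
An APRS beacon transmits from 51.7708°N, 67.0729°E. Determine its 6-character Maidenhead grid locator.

MO31ms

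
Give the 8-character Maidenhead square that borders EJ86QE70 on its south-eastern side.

Longitude extended square 7; +1 → 8.
Latitude extended square 0; −1 → -1, wraps to 9, carry into subsquare.
Latitude subsquare e = 4; −1 → 3 = d.

EJ86qd89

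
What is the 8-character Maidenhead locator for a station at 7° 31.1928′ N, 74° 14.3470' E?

MJ77cm84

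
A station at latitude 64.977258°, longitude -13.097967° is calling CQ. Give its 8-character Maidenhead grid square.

Shift to the Maidenhead origin (180°W, 90°S): lon 166.90203, lat 154.97726.
Field: 166.90203/20 → 8 → I, 154.97726/10 → 15 → P; chars IP.
Square: 6.90203/2 → 3, 4.97726/1 → 4; chars 34.
Subsquare: 0.90203/0.0833333 → 10 → k, 0.97726/0.0416667 → 23 → x; chars kx.
Extended square: 0.06870/0.00833333 → 8, 0.01892/0.00416667 → 4; chars 84.

IP34kx84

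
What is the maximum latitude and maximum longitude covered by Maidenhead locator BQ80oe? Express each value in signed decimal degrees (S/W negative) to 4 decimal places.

70.2083, -142.7500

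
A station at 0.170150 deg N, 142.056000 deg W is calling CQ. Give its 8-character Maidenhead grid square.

BJ80xe30

Shift to the Maidenhead origin (180°W, 90°S): lon 37.94400, lat 90.17015.
Field (20°×10°, letters A–R): 37.94400/20 → 1 → B, 90.17015/10 → 9 → J; chars BJ.
Square (2°×1°, digits 0–9): 17.94400/2 → 8, 0.17015/1 → 0; chars 80.
Subsquare (5′×2.5′, letters a–x): 1.94400/0.0833333 → 23 → x, 0.17015/0.0416667 → 4 → e; chars xe.
Extended square (30″×15″, digits 0–9): 0.02733/0.00833333 → 3, 0.00348/0.00416667 → 0; chars 30.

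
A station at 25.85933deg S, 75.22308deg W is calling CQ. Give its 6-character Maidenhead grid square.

FG24jd

Offset from 180°W / 90°S: lon 104.7769°, lat 64.1407°.
Field: 104.7769/20 → 5 → F, 64.1407/10 → 6 → G; chars FG.
Square: 4.7769/2 → 2, 4.1407/1 → 4; chars 24.
Subsquare: 0.7769/0.0833333 → 9 → j, 0.1407/0.0416667 → 3 → d; chars jd.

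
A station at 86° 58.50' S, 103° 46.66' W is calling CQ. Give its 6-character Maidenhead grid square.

DA83ca

Offset from 180°W / 90°S: lon 76.2223°, lat 3.0250°.
Field: 76.2223/20 → 3 → D, 3.0250/10 → 0 → A; chars DA.
Square: 16.2223/2 → 8, 3.0250/1 → 3; chars 83.
Subsquare: 0.2223/0.0833333 → 2 → c, 0.0250/0.0416667 → 0 → a; chars ca.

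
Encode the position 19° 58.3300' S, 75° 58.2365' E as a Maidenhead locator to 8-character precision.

MH70xa66

Offset from 180°W / 90°S: lon 255.97061°, lat 70.02783°.
Field: 255.97061/20 → 12 → M, 70.02783/10 → 7 → H; chars MH.
Square: 15.97061/2 → 7, 0.02783/1 → 0; chars 70.
Subsquare: 1.97061/0.0833333 → 23 → x, 0.02783/0.0416667 → 0 → a; chars xa.
Extended square: 0.05394/0.00833333 → 6, 0.02783/0.00416667 → 6; chars 66.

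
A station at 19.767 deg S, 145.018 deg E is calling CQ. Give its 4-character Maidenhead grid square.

QH20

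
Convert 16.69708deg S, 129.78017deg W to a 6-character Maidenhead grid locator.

Shift to the Maidenhead origin (180°W, 90°S): lon 50.2198, lat 73.3029.
Field (20°×10°, letters A–R): 50.2198/20 → 2 → C, 73.3029/10 → 7 → H; chars CH.
Square (2°×1°, digits 0–9): 10.2198/2 → 5, 3.3029/1 → 3; chars 53.
Subsquare (5′×2.5′, letters a–x): 0.2198/0.0833333 → 2 → c, 0.3029/0.0416667 → 7 → h; chars ch.

CH53ch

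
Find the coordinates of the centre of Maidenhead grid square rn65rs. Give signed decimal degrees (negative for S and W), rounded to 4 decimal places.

45.7708, 173.4583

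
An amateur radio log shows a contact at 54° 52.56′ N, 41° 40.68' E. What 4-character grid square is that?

LO04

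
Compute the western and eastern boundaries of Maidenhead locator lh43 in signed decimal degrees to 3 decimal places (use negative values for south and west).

Field L=11, H=7: +11·20° lon, +7·10° lat → SW at lon 40°, lat -20°.
Square 4, 3: +4·2° lon, +3·1° lat → SW at lon 48°, lat -17°.
Cell spans 2° lon × 1° lat.
west 48.000, east 50.000.

48.000, 50.000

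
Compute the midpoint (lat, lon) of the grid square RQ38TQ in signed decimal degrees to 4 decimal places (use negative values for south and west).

78.6875, 167.6250

Field R=17, Q=16: +17·20° lon, +16·10° lat → SW at lon 160°, lat 70°.
Square 3, 8: +3·2° lon, +8·1° lat → SW at lon 166°, lat 78°.
Subsquare t=19, q=16: +19·0.0833333° lon, +16·0.0416667° lat → SW at lon 167.583°, lat 78.6667°.
Cell spans 0.0833333° lon × 0.0416667° lat. Centre is SW corner plus half of each.
latitude 78.6875, longitude 167.6250.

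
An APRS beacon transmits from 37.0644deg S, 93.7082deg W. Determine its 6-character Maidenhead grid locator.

EF32dw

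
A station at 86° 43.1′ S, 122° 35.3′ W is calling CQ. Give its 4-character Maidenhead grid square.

CA83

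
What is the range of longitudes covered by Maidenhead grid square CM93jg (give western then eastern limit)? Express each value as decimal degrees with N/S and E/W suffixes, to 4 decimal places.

Field C=2, M=12: +2·20° lon, +12·10° lat → SW at lon -140°, lat 30°.
Square 9, 3: +9·2° lon, +3·1° lat → SW at lon -122°, lat 33°.
Subsquare j=9, g=6: +9·0.0833333° lon, +6·0.0416667° lat → SW at lon -121.25°, lat 33.25°.
Cell spans 0.0833333° lon × 0.0416667° lat.
west 121.2500° W, east 121.1667° W.

121.2500° W, 121.1667° W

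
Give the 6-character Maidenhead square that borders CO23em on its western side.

CO23dm

Longitude subsquare e = 4; −1 → 3 = d.
The latitude characters are unchanged.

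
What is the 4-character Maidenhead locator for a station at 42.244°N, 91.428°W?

EN42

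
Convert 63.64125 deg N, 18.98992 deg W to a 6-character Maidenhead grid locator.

Shift to the Maidenhead origin (180°W, 90°S): lon 161.0101, lat 153.6413.
Field (20°×10°, letters A–R): 161.0101/20 → 8 → I, 153.6413/10 → 15 → P; chars IP.
Square (2°×1°, digits 0–9): 1.0101/2 → 0, 3.6413/1 → 3; chars 03.
Subsquare (5′×2.5′, letters a–x): 1.0101/0.0833333 → 12 → m, 0.6413/0.0416667 → 15 → p; chars mp.

IP03mp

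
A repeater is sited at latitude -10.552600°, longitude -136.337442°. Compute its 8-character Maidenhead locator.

CH19tk97

Shift to the Maidenhead origin (180°W, 90°S): lon 43.66256, lat 79.44740.
Field (20°×10°, letters A–R): lon ⌊43.66256/20⌋ = 2 → C; lat ⌊79.44740/10⌋ = 7 → H.
Square (2°×1°, digits 0–9): lon ⌊3.66256/2⌋ = 1; lat ⌊9.44740/1⌋ = 9.
Subsquare (5′×2.5′, letters a–x): lon ⌊1.66256/0.0833333⌋ = 19 → t; lat ⌊0.44740/0.0416667⌋ = 10 → k.
Extended square (30″×15″, digits 0–9): lon ⌊0.07922/0.00833333⌋ = 9; lat ⌊0.03073/0.00416667⌋ = 7.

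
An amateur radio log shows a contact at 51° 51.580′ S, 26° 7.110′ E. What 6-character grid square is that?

Offset from 180°W / 90°S: lon 206.1185°, lat 38.1403°.
Field: 206.1185/20 → 10 → K, 38.1403/10 → 3 → D; chars KD.
Square: 6.1185/2 → 3, 8.1403/1 → 8; chars 38.
Subsquare: 0.1185/0.0833333 → 1 → b, 0.1403/0.0416667 → 3 → d; chars bd.

KD38bd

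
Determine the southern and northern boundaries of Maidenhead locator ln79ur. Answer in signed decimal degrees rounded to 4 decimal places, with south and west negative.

49.7083, 49.7500

Field L=11, N=13: +11·20° lon, +13·10° lat → SW at lon 40°, lat 40°.
Square 7, 9: +7·2° lon, +9·1° lat → SW at lon 54°, lat 49°.
Subsquare u=20, r=17: +20·0.0833333° lon, +17·0.0416667° lat → SW at lon 55.6667°, lat 49.7083°.
Cell spans 0.0833333° lon × 0.0416667° lat.
south 49.7083, north 49.7500.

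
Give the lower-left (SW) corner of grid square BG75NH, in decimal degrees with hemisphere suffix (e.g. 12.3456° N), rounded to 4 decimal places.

Field B=1, G=6: +1·20° lon, +6·10° lat → SW at lon -160°, lat -30°.
Square 7, 5: +7·2° lon, +5·1° lat → SW at lon -146°, lat -25°.
Subsquare n=13, h=7: +13·0.0833333° lon, +7·0.0416667° lat → SW at lon -144.917°, lat -24.7083°.
latitude 24.7083° S, longitude 144.9167° W.

24.7083° S, 144.9167° W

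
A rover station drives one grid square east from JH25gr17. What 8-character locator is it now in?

JH25gr27

Longitude extended square 1; +1 → 2.
The latitude characters are unchanged.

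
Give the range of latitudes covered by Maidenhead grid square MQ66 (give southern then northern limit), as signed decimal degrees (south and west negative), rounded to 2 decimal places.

76.00, 77.00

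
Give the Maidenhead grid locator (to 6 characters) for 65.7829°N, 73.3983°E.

MP65qs

Offset from 180°W / 90°S: lon 253.3983°, lat 155.7829°.
Field: 253.3983/20 → 12 → M, 155.7829/10 → 15 → P; chars MP.
Square: 13.3983/2 → 6, 5.7829/1 → 5; chars 65.
Subsquare: 1.3983/0.0833333 → 16 → q, 0.7829/0.0416667 → 18 → s; chars qs.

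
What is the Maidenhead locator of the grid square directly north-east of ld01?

Longitude square 0; +1 → 1.
Latitude square 1; +1 → 2.

LD12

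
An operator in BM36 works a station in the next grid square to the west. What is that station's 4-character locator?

BM26

Longitude square 3; −1 → 2.
The latitude characters are unchanged.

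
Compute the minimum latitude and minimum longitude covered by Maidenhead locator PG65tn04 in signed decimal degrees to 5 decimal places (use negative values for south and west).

Field P=15, G=6: +15·20° lon, +6·10° lat → SW at lon 120°, lat -30°.
Square 6, 5: +6·2° lon, +5·1° lat → SW at lon 132°, lat -25°.
Subsquare t=19, n=13: +19·0.0833333° lon, +13·0.0416667° lat → SW at lon 133.583°, lat -24.4583°.
Extended square 0, 4: +0·0.00833333° lon, +4·0.00416667° lat → SW at lon 133.583°, lat -24.4417°.
latitude -24.44167, longitude 133.58333.

-24.44167, 133.58333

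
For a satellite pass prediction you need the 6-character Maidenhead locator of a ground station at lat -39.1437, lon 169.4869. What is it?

RF40ru

Shift to the Maidenhead origin (180°W, 90°S): lon 349.4869, lat 50.8563.
Field: lon ⌊349.4869/20⌋ = 17 → R; lat ⌊50.8563/10⌋ = 5 → F.
Square: lon ⌊9.4869/2⌋ = 4; lat ⌊0.8563/1⌋ = 0.
Subsquare: lon ⌊1.4869/0.0833333⌋ = 17 → r; lat ⌊0.8563/0.0416667⌋ = 20 → u.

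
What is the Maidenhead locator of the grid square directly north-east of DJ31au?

DJ31bv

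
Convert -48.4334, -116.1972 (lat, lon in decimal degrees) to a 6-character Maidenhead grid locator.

DE11vn

Shift to the Maidenhead origin (180°W, 90°S): lon 63.8028, lat 41.5666.
Field: 63.8028/20 → 3 → D, 41.5666/10 → 4 → E; chars DE.
Square: 3.8028/2 → 1, 1.5666/1 → 1; chars 11.
Subsquare: 1.8028/0.0833333 → 21 → v, 0.5666/0.0416667 → 13 → n; chars vn.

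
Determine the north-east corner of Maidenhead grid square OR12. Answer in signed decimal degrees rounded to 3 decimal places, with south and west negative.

Field O=14, R=17: +14·20° lon, +17·10° lat → SW at lon 100°, lat 80°.
Square 1, 2: +1·2° lon, +2·1° lat → SW at lon 102°, lat 82°.
Cell spans 2° lon × 1° lat. NE corner is SW corner plus one full cell.
latitude 83.000, longitude 104.000.

83.000, 104.000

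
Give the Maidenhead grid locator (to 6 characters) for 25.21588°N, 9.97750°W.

Add 180° to longitude and 90° to latitude: 170.0225, 115.2159.
Field (20°×10°, letters A–R): lon ⌊170.0225/20⌋ = 8 → I; lat ⌊115.2159/10⌋ = 11 → L.
Square (2°×1°, digits 0–9): lon ⌊10.0225/2⌋ = 5; lat ⌊5.2159/1⌋ = 5.
Subsquare (5′×2.5′, letters a–x): lon ⌊0.0225/0.0833333⌋ = 0 → a; lat ⌊0.2159/0.0416667⌋ = 5 → f.

IL55af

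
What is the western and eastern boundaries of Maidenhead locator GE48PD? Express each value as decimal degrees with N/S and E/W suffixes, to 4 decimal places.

Field G=6, E=4: +6·20° lon, +4·10° lat → SW at lon -60°, lat -50°.
Square 4, 8: +4·2° lon, +8·1° lat → SW at lon -52°, lat -42°.
Subsquare p=15, d=3: +15·0.0833333° lon, +3·0.0416667° lat → SW at lon -50.75°, lat -41.875°.
Cell spans 0.0833333° lon × 0.0416667° lat.
west 50.7500° W, east 50.6667° W.

50.7500° W, 50.6667° W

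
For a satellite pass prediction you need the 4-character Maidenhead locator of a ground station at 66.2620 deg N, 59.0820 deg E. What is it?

LP96

Offset from 180°W / 90°S: lon 239.08°, lat 156.26°.
Field: lon ⌊239.08/20⌋ = 11 → L; lat ⌊156.26/10⌋ = 15 → P.
Square: lon ⌊19.08/2⌋ = 9; lat ⌊6.26/1⌋ = 6.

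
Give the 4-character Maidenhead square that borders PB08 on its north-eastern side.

Longitude square 0; +1 → 1.
Latitude square 8; +1 → 9.

PB19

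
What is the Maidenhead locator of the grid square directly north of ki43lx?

Latitude subsquare x = 23; +1 → 24, wraps to 0 = a, carry into square.
Latitude square 3; +1 → 4.
The longitude characters are unchanged.

KI44la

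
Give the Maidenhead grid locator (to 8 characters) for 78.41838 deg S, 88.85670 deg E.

Offset from 180°W / 90°S: lon 268.85670°, lat 11.58162°.
Field (20°×10°, letters A–R): lon ⌊268.85670/20⌋ = 13 → N; lat ⌊11.58162/10⌋ = 1 → B.
Square (2°×1°, digits 0–9): lon ⌊8.85670/2⌋ = 4; lat ⌊1.58162/1⌋ = 1.
Subsquare (5′×2.5′, letters a–x): lon ⌊0.85670/0.0833333⌋ = 10 → k; lat ⌊0.58162/0.0416667⌋ = 13 → n.
Extended square (30″×15″, digits 0–9): lon ⌊0.02337/0.00833333⌋ = 2; lat ⌊0.03995/0.00416667⌋ = 9.

NB41kn29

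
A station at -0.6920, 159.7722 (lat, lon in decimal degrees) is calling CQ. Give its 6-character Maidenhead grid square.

QI99vh

Offset from 180°W / 90°S: lon 339.7722°, lat 89.3080°.
Field: 339.7722/20 → 16 → Q, 89.3080/10 → 8 → I; chars QI.
Square: 19.7722/2 → 9, 9.3080/1 → 9; chars 99.
Subsquare: 1.7722/0.0833333 → 21 → v, 0.3080/0.0416667 → 7 → h; chars vh.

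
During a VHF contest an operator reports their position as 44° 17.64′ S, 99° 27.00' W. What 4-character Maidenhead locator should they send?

Shift to the Maidenhead origin (180°W, 90°S): lon 80.55, lat 45.71.
Field: lon ⌊80.55/20⌋ = 4 → E; lat ⌊45.71/10⌋ = 4 → E.
Square: lon ⌊0.55/2⌋ = 0; lat ⌊5.71/1⌋ = 5.

EE05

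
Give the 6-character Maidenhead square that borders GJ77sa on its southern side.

Latitude subsquare a = 0; −1 → -1, wraps to 23 = x, carry into square.
Latitude square 7; −1 → 6.
The longitude characters are unchanged.

GJ76sx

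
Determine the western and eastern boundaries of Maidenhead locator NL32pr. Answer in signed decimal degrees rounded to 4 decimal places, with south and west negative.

87.2500, 87.3333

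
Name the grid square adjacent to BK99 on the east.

CK09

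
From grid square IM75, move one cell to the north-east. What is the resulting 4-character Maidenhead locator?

IM86

Longitude square 7; +1 → 8.
Latitude square 5; +1 → 6.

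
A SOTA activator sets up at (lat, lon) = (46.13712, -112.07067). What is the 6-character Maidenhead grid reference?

DN36xd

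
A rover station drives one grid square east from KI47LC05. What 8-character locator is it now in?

KI47lc15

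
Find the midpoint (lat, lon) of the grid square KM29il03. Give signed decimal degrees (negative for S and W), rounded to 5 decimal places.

39.47292, 24.67083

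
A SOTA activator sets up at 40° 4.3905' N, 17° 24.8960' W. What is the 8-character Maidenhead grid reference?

Offset from 180°W / 90°S: lon 162.58507°, lat 130.07317°.
Field: lon ⌊162.58507/20⌋ = 8 → I; lat ⌊130.07317/10⌋ = 13 → N.
Square: lon ⌊2.58507/2⌋ = 1; lat ⌊0.07317/1⌋ = 0.
Subsquare: lon ⌊0.58507/0.0833333⌋ = 7 → h; lat ⌊0.07317/0.0416667⌋ = 1 → b.
Extended square: lon ⌊0.00173/0.00833333⌋ = 0; lat ⌊0.03151/0.00416667⌋ = 7.

IN10hb07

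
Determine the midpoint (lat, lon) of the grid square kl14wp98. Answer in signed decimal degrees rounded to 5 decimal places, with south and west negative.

Field K=10, L=11: +10·20° lon, +11·10° lat → SW at lon 20°, lat 20°.
Square 1, 4: +1·2° lon, +4·1° lat → SW at lon 22°, lat 24°.
Subsquare w=22, p=15: +22·0.0833333° lon, +15·0.0416667° lat → SW at lon 23.8333°, lat 24.625°.
Extended square 9, 8: +9·0.00833333° lon, +8·0.00416667° lat → SW at lon 23.9083°, lat 24.6583°.
Cell spans 0.00833333° lon × 0.00416667° lat. Centre is SW corner plus half of each.
latitude 24.66042, longitude 23.91250.

24.66042, 23.91250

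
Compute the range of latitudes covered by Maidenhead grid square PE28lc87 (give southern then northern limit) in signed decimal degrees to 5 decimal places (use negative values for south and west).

Field P=15, E=4: +15·20° lon, +4·10° lat → SW at lon 120°, lat -50°.
Square 2, 8: +2·2° lon, +8·1° lat → SW at lon 124°, lat -42°.
Subsquare l=11, c=2: +11·0.0833333° lon, +2·0.0416667° lat → SW at lon 124.917°, lat -41.9167°.
Extended square 8, 7: +8·0.00833333° lon, +7·0.00416667° lat → SW at lon 124.983°, lat -41.8875°.
Cell spans 0.00833333° lon × 0.00416667° lat.
south -41.88750, north -41.88333.

-41.88750, -41.88333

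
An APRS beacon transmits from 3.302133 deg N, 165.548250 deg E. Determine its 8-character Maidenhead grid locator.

RJ23sh52

Shift to the Maidenhead origin (180°W, 90°S): lon 345.54825, lat 93.30213.
Field (20°×10°, letters A–R): lon ⌊345.54825/20⌋ = 17 → R; lat ⌊93.30213/10⌋ = 9 → J.
Square (2°×1°, digits 0–9): lon ⌊5.54825/2⌋ = 2; lat ⌊3.30213/1⌋ = 3.
Subsquare (5′×2.5′, letters a–x): lon ⌊1.54825/0.0833333⌋ = 18 → s; lat ⌊0.30213/0.0416667⌋ = 7 → h.
Extended square (30″×15″, digits 0–9): lon ⌊0.04825/0.00833333⌋ = 5; lat ⌊0.01047/0.00416667⌋ = 2.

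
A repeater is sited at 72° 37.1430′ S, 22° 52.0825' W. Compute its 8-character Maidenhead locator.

HB87nj51

Shift to the Maidenhead origin (180°W, 90°S): lon 157.13196, lat 17.38095.
Field (20°×10°, letters A–R): lon ⌊157.13196/20⌋ = 7 → H; lat ⌊17.38095/10⌋ = 1 → B.
Square (2°×1°, digits 0–9): lon ⌊17.13196/2⌋ = 8; lat ⌊7.38095/1⌋ = 7.
Subsquare (5′×2.5′, letters a–x): lon ⌊1.13196/0.0833333⌋ = 13 → n; lat ⌊0.38095/0.0416667⌋ = 9 → j.
Extended square (30″×15″, digits 0–9): lon ⌊0.04862/0.00833333⌋ = 5; lat ⌊0.00595/0.00416667⌋ = 1.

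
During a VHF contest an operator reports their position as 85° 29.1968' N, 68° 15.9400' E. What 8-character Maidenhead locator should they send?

Offset from 180°W / 90°S: lon 248.26567°, lat 175.48661°.
Field: lon ⌊248.26567/20⌋ = 12 → M; lat ⌊175.48661/10⌋ = 17 → R.
Square: lon ⌊8.26567/2⌋ = 4; lat ⌊5.48661/1⌋ = 5.
Subsquare: lon ⌊0.26567/0.0833333⌋ = 3 → d; lat ⌊0.48661/0.0416667⌋ = 11 → l.
Extended square: lon ⌊0.01567/0.00833333⌋ = 1; lat ⌊0.02828/0.00416667⌋ = 6.

MR45dl16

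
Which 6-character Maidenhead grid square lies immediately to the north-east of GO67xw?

Longitude subsquare x = 23; +1 → 24, wraps to 0 = a, carry into square.
Longitude square 6; +1 → 7.
Latitude subsquare w = 22; +1 → 23 = x.

GO77ax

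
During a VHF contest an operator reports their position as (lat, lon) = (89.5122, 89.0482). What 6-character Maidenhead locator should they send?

NR49mm

Offset from 180°W / 90°S: lon 269.0482°, lat 179.5122°.
Field: 269.0482/20 → 13 → N, 179.5122/10 → 17 → R; chars NR.
Square: 9.0482/2 → 4, 9.5122/1 → 9; chars 49.
Subsquare: 1.0482/0.0833333 → 12 → m, 0.5122/0.0416667 → 12 → m; chars mm.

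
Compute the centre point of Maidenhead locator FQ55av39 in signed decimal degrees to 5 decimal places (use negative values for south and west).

75.91458, -69.97083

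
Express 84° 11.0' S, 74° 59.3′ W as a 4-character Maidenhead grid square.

Add 180° to longitude and 90° to latitude: 105.01, 5.82.
Field: lon ⌊105.01/20⌋ = 5 → F; lat ⌊5.82/10⌋ = 0 → A.
Square: lon ⌊5.01/2⌋ = 2; lat ⌊5.82/1⌋ = 5.

FA25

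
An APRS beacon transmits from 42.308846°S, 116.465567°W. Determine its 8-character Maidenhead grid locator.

DE17sq45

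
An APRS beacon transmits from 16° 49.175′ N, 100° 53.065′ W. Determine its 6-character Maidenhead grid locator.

DK96nt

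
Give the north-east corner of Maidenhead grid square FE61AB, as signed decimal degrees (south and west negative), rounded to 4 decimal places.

Field F=5, E=4: +5·20° lon, +4·10° lat → SW at lon -80°, lat -50°.
Square 6, 1: +6·2° lon, +1·1° lat → SW at lon -68°, lat -49°.
Subsquare a=0, b=1: +0·0.0833333° lon, +1·0.0416667° lat → SW at lon -68°, lat -48.9583°.
Cell spans 0.0833333° lon × 0.0416667° lat. NE corner is SW corner plus one full cell.
latitude -48.9167, longitude -67.9167.

-48.9167, -67.9167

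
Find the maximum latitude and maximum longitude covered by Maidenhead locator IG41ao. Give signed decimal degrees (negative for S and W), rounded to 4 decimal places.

-28.3750, -11.9167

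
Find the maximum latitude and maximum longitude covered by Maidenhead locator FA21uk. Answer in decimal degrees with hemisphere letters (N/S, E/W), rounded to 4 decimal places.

Field F=5, A=0: +5·20° lon, +0·10° lat → SW at lon -80°, lat -90°.
Square 2, 1: +2·2° lon, +1·1° lat → SW at lon -76°, lat -89°.
Subsquare u=20, k=10: +20·0.0833333° lon, +10·0.0416667° lat → SW at lon -74.3333°, lat -88.5833°.
Cell spans 0.0833333° lon × 0.0416667° lat. NE corner is SW corner plus one full cell.
latitude 88.5417° S, longitude 74.2500° W.

88.5417° S, 74.2500° W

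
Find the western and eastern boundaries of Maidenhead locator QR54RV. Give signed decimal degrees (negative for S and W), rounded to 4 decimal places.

151.4167, 151.5000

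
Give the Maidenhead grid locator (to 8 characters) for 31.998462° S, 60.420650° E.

MF08fa00

Shift to the Maidenhead origin (180°W, 90°S): lon 240.42065, lat 58.00154.
Field: lon ⌊240.42065/20⌋ = 12 → M; lat ⌊58.00154/10⌋ = 5 → F.
Square: lon ⌊0.42065/2⌋ = 0; lat ⌊8.00154/1⌋ = 8.
Subsquare: lon ⌊0.42065/0.0833333⌋ = 5 → f; lat ⌊0.00154/0.0416667⌋ = 0 → a.
Extended square: lon ⌊0.00398/0.00833333⌋ = 0; lat ⌊0.00154/0.00416667⌋ = 0.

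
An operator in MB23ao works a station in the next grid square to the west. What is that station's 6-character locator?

Longitude subsquare a = 0; −1 → -1, wraps to 23 = x, carry into square.
Longitude square 2; −1 → 1.
The latitude characters are unchanged.

MB13xo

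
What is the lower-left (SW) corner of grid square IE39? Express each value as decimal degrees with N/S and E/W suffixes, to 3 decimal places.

Field I=8, E=4: +8·20° lon, +4·10° lat → SW at lon -20°, lat -50°.
Square 3, 9: +3·2° lon, +9·1° lat → SW at lon -14°, lat -41°.
latitude 41.000° S, longitude 14.000° W.

41.000° S, 14.000° W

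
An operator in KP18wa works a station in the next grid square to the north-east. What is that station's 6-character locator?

Longitude subsquare w = 22; +1 → 23 = x.
Latitude subsquare a = 0; +1 → 1 = b.

KP18xb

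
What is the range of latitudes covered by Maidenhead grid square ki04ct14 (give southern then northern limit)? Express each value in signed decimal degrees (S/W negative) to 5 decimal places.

Field K=10, I=8: +10·20° lon, +8·10° lat → SW at lon 20°, lat -10°.
Square 0, 4: +0·2° lon, +4·1° lat → SW at lon 20°, lat -6°.
Subsquare c=2, t=19: +2·0.0833333° lon, +19·0.0416667° lat → SW at lon 20.1667°, lat -5.20833°.
Extended square 1, 4: +1·0.00833333° lon, +4·0.00416667° lat → SW at lon 20.175°, lat -5.19167°.
Cell spans 0.00833333° lon × 0.00416667° lat.
south -5.19167, north -5.18750.

-5.19167, -5.18750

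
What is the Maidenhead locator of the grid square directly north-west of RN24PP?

RN24oq

Longitude subsquare p = 15; −1 → 14 = o.
Latitude subsquare p = 15; +1 → 16 = q.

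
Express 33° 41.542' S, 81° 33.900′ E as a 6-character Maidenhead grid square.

NF06sh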